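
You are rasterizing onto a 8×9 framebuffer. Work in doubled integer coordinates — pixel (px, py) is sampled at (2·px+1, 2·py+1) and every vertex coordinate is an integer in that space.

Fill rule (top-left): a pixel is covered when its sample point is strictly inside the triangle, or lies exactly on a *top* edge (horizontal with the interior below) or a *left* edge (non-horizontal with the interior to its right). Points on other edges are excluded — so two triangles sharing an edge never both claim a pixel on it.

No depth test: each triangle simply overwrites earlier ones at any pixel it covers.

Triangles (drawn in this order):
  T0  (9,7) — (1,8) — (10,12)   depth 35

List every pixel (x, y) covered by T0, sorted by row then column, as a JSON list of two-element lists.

T0:
  2·area = 41  (B↔C swapped to make it positive)
  edge (9, 7)→(10, 12): d=(1,5) right/bottom  bias=-1
  edge (10, 12)→(1, 8): d=(-9,-4) top-left  bias=+0
  edge (1, 8)→(9, 7): d=(8,-1) top-left  bias=+0
    (4,3)@(9, 7): e=[0,41,0] → ·  [on edge]
    (2,4)@(5, 9): e=[22,7,12] → █
    (3,4)@(7, 9): e=[12,15,14] → █
    (4,4)@(9, 9): e=[2,23,16] → █
    (5,4)@(11, 9): e=[-8,31,18] → ·
    (2,5)@(5, 11): e=[24,-11,28] → ·
    (3,5)@(7, 11): e=[14,-3,30] → ·
    (4,5)@(9, 11): e=[4,5,32] → █
    (5,5)@(11, 11): e=[-6,13,34] → ·
    (4,6)@(9, 13): e=[6,-13,48] → ·
    (5,8)@(11, 17): e=[0,-41,82] → ·  [on edge]
  covered (4 px):
    · · · · · · · ·
    · · · · · · · ·
    · · · · · · · ·
    · · · · · · · ·
    · · █ █ █ · · ·
    · · · · █ · · ·
    · · · · · · · ·
    · · · · · · · ·
    · · · · · · · ·

Answer: [[2,4],[3,4],[4,4],[4,5]]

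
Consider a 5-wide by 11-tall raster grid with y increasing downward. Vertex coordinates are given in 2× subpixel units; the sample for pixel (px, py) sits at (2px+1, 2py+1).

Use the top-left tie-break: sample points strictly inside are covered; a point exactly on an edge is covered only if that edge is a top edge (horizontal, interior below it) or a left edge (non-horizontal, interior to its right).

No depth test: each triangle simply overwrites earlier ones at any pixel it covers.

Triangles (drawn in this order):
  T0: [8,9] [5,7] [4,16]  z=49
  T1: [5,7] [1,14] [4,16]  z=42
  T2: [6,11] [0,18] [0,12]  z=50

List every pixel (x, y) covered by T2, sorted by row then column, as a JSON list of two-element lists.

T0:
  2·area = 29  (B↔C swapped to make it positive)
  edge (8, 9)→(4, 16): d=(-4,7) right/bottom  bias=-1
  edge (4, 16)→(5, 7): d=(1,-9) top-left  bias=+0
  edge (5, 7)→(8, 9): d=(3,2) right/bottom  bias=-1
    (2,3)@(5, 7): e=[29,0,0] → ·  [on edge]
    (2,4)@(5, 9): e=[21,2,6] → █
    (3,4)@(7, 9): e=[7,20,2] → █
    (4,4)@(9, 9): e=[-7,38,-2] → ·
    (2,5)@(5, 11): e=[13,4,12] → █
    (3,5)@(7, 11): e=[-1,22,8] → ·
    (2,6)@(5, 13): e=[5,6,18] → █
    (3,6)@(7, 13): e=[-9,24,14] → ·
    (2,7)@(5, 15): e=[-3,8,24] → ·
  covered (4 px):
    · · · · ·
    · · · · ·
    · · · · ·
    · · · · ·
    · · █ █ ·
    · · █ · ·
    · · █ · ·
    · · · · ·
    · · · · ·
    · · · · ·
    · · · · ·
T1:
  2·area = 29  (B↔C swapped to make it positive)
  edge (5, 7)→(4, 16): d=(-1,9) right/bottom  bias=-1
  edge (4, 16)→(1, 14): d=(-3,-2) top-left  bias=+0
  edge (1, 14)→(5, 7): d=(4,-7) top-left  bias=+0
    (2,3)@(5, 7): e=[0,29,0] → ·  [on edge]
    (1,5)@(3, 11): e=[14,13,2] → █
    (2,5)@(5, 11): e=[-4,17,16] → ·
    (1,6)@(3, 13): e=[12,7,10] → █
    (2,6)@(5, 13): e=[-6,11,24] → ·
    (1,7)@(3, 15): e=[10,1,18] → █
    (2,7)@(5, 15): e=[-8,5,32] → ·
    (1,8)@(3, 17): e=[8,-5,26] → ·
  covered (3 px):
    · · · · ·
    · · · · ·
    · · · · ·
    · · · · ·
    · · · · ·
    · █ · · ·
    · █ · · ·
    · █ · · ·
    · · · · ·
    · · · · ·
    · · · · ·
T2:
  2·area = 36
  edge (6, 11)→(0, 18): d=(-6,7) right/bottom  bias=-1
  edge (0, 18)→(0, 12): d=(0,-6) top-left  bias=+0
  edge (0, 12)→(6, 11): d=(6,-1) top-left  bias=+0
    (0,6)@(1, 13): e=[23,6,7] → █
    (1,6)@(3, 13): e=[9,18,9] → █
    (2,6)@(5, 13): e=[-5,30,11] → ·
    (0,7)@(1, 15): e=[11,6,19] → █
    (1,7)@(3, 15): e=[-3,18,21] → ·
    (0,8)@(1, 17): e=[-1,6,31] → ·
  covered (3 px):
    · · · · ·
    · · · · ·
    · · · · ·
    · · · · ·
    · · · · ·
    · · · · ·
    █ █ · · ·
    █ · · · ·
    · · · · ·
    · · · · ·
    · · · · ·

Answer: [[0,6],[1,6],[0,7]]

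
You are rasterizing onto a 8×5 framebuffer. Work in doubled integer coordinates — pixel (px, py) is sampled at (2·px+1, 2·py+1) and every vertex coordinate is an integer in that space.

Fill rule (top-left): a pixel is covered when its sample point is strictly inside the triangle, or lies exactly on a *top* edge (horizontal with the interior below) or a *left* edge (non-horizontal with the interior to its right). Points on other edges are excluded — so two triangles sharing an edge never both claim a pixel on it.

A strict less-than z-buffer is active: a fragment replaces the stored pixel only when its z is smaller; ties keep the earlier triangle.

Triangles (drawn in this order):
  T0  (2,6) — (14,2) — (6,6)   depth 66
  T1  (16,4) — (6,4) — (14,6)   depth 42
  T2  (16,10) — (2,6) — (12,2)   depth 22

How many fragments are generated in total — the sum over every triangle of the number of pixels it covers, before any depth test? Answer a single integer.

T0:
  2·area = 16
  edge (2, 6)→(14, 2): d=(12,-4) top-left  bias=+0
  edge (14, 2)→(6, 6): d=(-8,4) right/bottom  bias=-1
  edge (6, 6)→(2, 6): d=(-4,0) right/bottom  bias=-1
    (5,1)@(11, 3): e=[0,4,12] → X  [on edge]
    (6,1)@(13, 3): e=[8,-4,12] → .
    (2,2)@(5, 5): e=[0,12,4] → X  [on edge]
    (3,2)@(7, 5): e=[8,4,4] → X
    (4,2)@(9, 5): e=[16,-4,4] → .
    (5,2)@(11, 5): e=[24,-12,4] → .
    (2,3)@(5, 7): e=[24,-4,-4] → .
    (3,3)@(7, 7): e=[32,-12,-4] → .
  covered (3 px):
    . . . . . . . .
    . . . . . X . .
    . . X X . . . .
    . . . . . . . .
    . . . . . . . .
T1:
  2·area = 20  (B↔C swapped to make it positive)
  edge (16, 4)→(14, 6): d=(-2,2) right/bottom  bias=-1
  edge (14, 6)→(6, 4): d=(-8,-2) top-left  bias=+0
  edge (6, 4)→(16, 4): d=(10,0) top-left  bias=+0
    (5,2)@(11, 5): e=[8,2,10] → X
    (6,2)@(13, 5): e=[4,6,10] → X
    (7,2)@(15, 5): e=[0,10,10] → .  [on edge]
    (5,3)@(11, 7): e=[4,-14,30] → .
    (6,3)@(13, 7): e=[0,-10,30] → .  [on edge]
    (5,4)@(11, 9): e=[0,-30,50] → .  [on edge]
  covered (2 px):
    . . . . . . . .
    . . . . . . . .
    . . . . . X X .
    . . . . . . . .
    . . . . . . . .
T2:
  2·area = 96
  edge (16, 10)→(2, 6): d=(-14,-4) top-left  bias=+0
  edge (2, 6)→(12, 2): d=(10,-4) top-left  bias=+0
  edge (12, 2)→(16, 10): d=(4,8) right/bottom  bias=-1
    (5,1)@(11, 3): e=[78,6,12] → X
    (6,1)@(13, 3): e=[86,14,-4] → .
    (2,2)@(5, 5): e=[26,2,68] → X
    (3,2)@(7, 5): e=[34,10,52] → X
    (4,2)@(9, 5): e=[42,18,36] → X
    (6,2)@(13, 5): e=[58,34,4] → X
    (7,2)@(15, 5): e=[66,42,-12] → .
    (2,3)@(5, 7): e=[-2,22,76] → .
    (3,3)@(7, 7): e=[6,30,60] → X
    (7,3)@(15, 7): e=[38,62,-4] → .
    (3,4)@(7, 9): e=[-22,50,68] → .
    (4,4)@(9, 9): e=[-14,58,52] → .
  covered (12 px):
    . . . . . . . .
    . . . . . X . .
    . . X X X X X .
    . . . X X X X .
    . . . . . . X X

Final: 17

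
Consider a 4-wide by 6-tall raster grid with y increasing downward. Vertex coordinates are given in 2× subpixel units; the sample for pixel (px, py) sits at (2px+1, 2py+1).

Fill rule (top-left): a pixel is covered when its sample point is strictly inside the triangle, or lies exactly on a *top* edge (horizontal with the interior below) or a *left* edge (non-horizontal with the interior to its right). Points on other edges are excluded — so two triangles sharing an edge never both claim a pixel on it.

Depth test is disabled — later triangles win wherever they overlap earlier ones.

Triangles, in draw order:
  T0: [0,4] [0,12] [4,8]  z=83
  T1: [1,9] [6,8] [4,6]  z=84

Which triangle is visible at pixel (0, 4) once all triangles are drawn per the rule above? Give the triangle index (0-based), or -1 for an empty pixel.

T0:
  2·area = 32  (B↔C swapped to make it positive)
  edge (0, 4)→(4, 8): d=(4,4) right/bottom  bias=-1
  edge (4, 8)→(0, 12): d=(-4,4) right/bottom  bias=-1
  edge (0, 12)→(0, 4): d=(0,-8) top-left  bias=+0
    (0,2)@(1, 5): e=[0,24,8] → ·  [on edge]
    (3,2)@(7, 5): e=[-24,0,56] → ·  [on edge]
    (0,3)@(1, 7): e=[8,16,8] → █
    (1,3)@(3, 7): e=[0,8,24] → ·  [on edge]
    (2,3)@(5, 7): e=[-8,0,40] → ·  [on edge]
    (0,4)@(1, 9): e=[16,8,8] → █
    (1,4)@(3, 9): e=[8,0,24] → ·  [on edge]
    (2,4)@(5, 9): e=[0,-8,40] → ·  [on edge]
    (0,5)@(1, 11): e=[24,0,8] → ·  [on edge]
    (3,5)@(7, 11): e=[0,-24,56] → ·  [on edge]
  covered (2 px):
    · · · ·
    · · · ·
    · · · ·
    █ · · ·
    █ · · ·
    · · · ·
T1:
  2·area = 12  (B↔C swapped to make it positive)
  edge (1, 9)→(4, 6): d=(3,-3) top-left  bias=+0
  edge (4, 6)→(6, 8): d=(2,2) right/bottom  bias=-1
  edge (6, 8)→(1, 9): d=(-5,1) right/bottom  bias=-1
    (0,1)@(1, 3): e=[-18,0,30] → ·  [on edge]
    (3,1)@(7, 3): e=[0,-12,24] → ·  [on edge]
    (1,2)@(3, 5): e=[-6,0,18] → ·  [on edge]
    (2,2)@(5, 5): e=[0,-4,16] → ·  [on edge]
    (1,3)@(3, 7): e=[0,4,8] → █  [on edge]
    (2,3)@(5, 7): e=[6,0,6] → ·  [on edge]
    (0,4)@(1, 9): e=[0,12,0] → ·  [on edge]
    (1,4)@(3, 9): e=[6,8,-2] → ·
    (3,4)@(7, 9): e=[18,0,-6] → ·  [on edge]
  covered (1 px):
    · · · ·
    · · · ·
    · · · ·
    · █ · ·
    · · · ·
    · · · ·

Z-buffer (winner per pixel, '.' = empty):
  . . . .
  . . . .
  . . . .
  0 1 . .
  0 . . .
  . . . .

Final: 0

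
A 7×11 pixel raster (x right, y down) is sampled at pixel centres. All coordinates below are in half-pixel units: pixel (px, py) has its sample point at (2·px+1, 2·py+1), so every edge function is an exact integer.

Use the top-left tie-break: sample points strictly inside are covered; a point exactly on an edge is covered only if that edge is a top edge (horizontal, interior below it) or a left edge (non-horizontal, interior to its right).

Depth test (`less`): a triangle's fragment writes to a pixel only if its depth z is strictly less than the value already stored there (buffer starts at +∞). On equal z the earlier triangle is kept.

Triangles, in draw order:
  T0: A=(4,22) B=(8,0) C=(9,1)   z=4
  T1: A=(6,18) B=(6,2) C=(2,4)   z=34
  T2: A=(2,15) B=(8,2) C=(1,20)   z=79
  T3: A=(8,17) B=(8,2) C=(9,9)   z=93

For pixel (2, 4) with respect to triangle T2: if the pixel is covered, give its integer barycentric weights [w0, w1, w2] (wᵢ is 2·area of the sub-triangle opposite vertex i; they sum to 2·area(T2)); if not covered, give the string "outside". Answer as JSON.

T0:
  2·area = 26
  edge (4, 22)→(8, 0): d=(4,-22) top-left  bias=+0
  edge (8, 0)→(9, 1): d=(1,1) right/bottom  bias=-1
  edge (9, 1)→(4, 22): d=(-5,21) right/bottom  bias=-1
    (4,0)@(9, 1): e=[26,0,0] → ·  [on edge]
    (5,1)@(11, 3): e=[78,0,-52] → ·  [on edge]
    (6,2)@(13, 5): e=[130,0,-104] → ·  [on edge]
    (3,3)@(7, 7): e=[6,8,12] → █
    (4,3)@(9, 7): e=[50,6,-30] → ·
    (3,4)@(7, 9): e=[14,10,2] → █
    (4,4)@(9, 9): e=[58,8,-40] → ·
    (3,5)@(7, 11): e=[22,12,-8] → ·
    (2,8)@(5, 17): e=[2,20,4] → █
    (3,8)@(7, 17): e=[46,18,-38] → ·
    (2,9)@(5, 19): e=[10,22,-6] → ·
  covered (3 px):
    · · · · · · ·
    · · · · · · ·
    · · · · · · ·
    · · · █ · · ·
    · · · █ · · ·
    · · · · · · ·
    · · · · · · ·
    · · · · · · ·
    · · █ · · · ·
    · · · · · · ·
    · · · · · · ·
T1:
  2·area = 64  (B↔C swapped to make it positive)
  edge (6, 18)→(2, 4): d=(-4,-14) top-left  bias=+0
  edge (2, 4)→(6, 2): d=(4,-2) top-left  bias=+0
  edge (6, 2)→(6, 18): d=(0,16) right/bottom  bias=-1
    (2,1)@(5, 3): e=[46,2,16] → █
    (3,1)@(7, 3): e=[74,6,-16] → ·
    (1,2)@(3, 5): e=[10,6,48] → █
    (3,2)@(7, 5): e=[66,14,-16] → ·
    (1,3)@(3, 7): e=[2,14,48] → █
    (3,3)@(7, 7): e=[58,22,-16] → ·
    (1,4)@(3, 9): e=[-6,22,48] → ·
    (2,4)@(5, 9): e=[22,26,16] → █
    (3,4)@(7, 9): e=[50,30,-16] → ·
    (2,5)@(5, 11): e=[14,34,16] → █
    (3,5)@(7, 11): e=[42,38,-16] → ·
    (2,6)@(5, 13): e=[6,42,16] → █
  covered (8 px):
    · · · · · · ·
    · · █ · · · ·
    · █ █ · · · ·
    · █ █ · · · ·
    · · █ · · · ·
    · · █ · · · ·
    · · █ · · · ·
    · · · · · · ·
    · · · · · · ·
    · · · · · · ·
    · · · · · · ·
T2:
  2·area = 17
  edge (2, 15)→(8, 2): d=(6,-13) top-left  bias=+0
  edge (8, 2)→(1, 20): d=(-7,18) right/bottom  bias=-1
  edge (1, 20)→(2, 15): d=(1,-5) top-left  bias=+0
    (2,4)@(5, 9): e=[3,5,9] → █
    (3,4)@(7, 9): e=[29,-31,19] → ·
    (2,5)@(5, 11): e=[15,-9,11] → ·
    (1,6)@(3, 13): e=[1,13,3] → █
    (2,6)@(5, 13): e=[27,-23,13] → ·
    (1,7)@(3, 15): e=[13,-1,5] → ·
  covered (2 px):
    · · · · · · ·
    · · · · · · ·
    · · · · · · ·
    · · · · · · ·
    · · █ · · · ·
    · · · · · · ·
    · █ · · · · ·
    · · · · · · ·
    · · · · · · ·
    · · · · · · ·
    · · · · · · ·
T3:
  2·area = 15
  edge (8, 17)→(8, 2): d=(0,-15) top-left  bias=+0
  edge (8, 2)→(9, 9): d=(1,7) right/bottom  bias=-1
  edge (9, 9)→(8, 17): d=(-1,8) right/bottom  bias=-1
    (4,4)@(9, 9): e=[15,0,0] → ·  [on edge]
  covered (0 px):
    · · · · · · ·
    · · · · · · ·
    · · · · · · ·
    · · · · · · ·
    · · · · · · ·
    · · · · · · ·
    · · · · · · ·
    · · · · · · ·
    · · · · · · ·
    · · · · · · ·
    · · · · · · ·

Result: [5,9,3]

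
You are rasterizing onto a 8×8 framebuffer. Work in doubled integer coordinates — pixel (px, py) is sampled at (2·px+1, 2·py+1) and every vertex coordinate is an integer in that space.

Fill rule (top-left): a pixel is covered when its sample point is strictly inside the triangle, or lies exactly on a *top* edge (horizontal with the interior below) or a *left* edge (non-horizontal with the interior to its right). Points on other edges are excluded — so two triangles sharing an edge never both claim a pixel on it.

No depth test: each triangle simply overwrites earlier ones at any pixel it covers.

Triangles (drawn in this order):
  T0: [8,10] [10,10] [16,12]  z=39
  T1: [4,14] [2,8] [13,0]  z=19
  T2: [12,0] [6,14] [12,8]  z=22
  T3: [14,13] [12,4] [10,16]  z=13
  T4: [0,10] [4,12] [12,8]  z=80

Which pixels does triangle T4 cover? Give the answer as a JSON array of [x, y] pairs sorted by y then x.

T0:
  2·area = 4
  edge (8, 10)→(10, 10): d=(2,0) top-left  bias=+0
  edge (10, 10)→(16, 12): d=(6,2) right/bottom  bias=-1
  edge (16, 12)→(8, 10): d=(-8,-2) top-left  bias=+0
    (0,3)@(1, 7): e=[-6,0,10] → .  [on edge]
    (3,4)@(7, 9): e=[-2,0,6] → .  [on edge]
    (6,5)@(13, 11): e=[2,0,2] → .  [on edge]
  covered (0 px):
    . . . . . . . .
    . . . . . . . .
    . . . . . . . .
    . . . . . . . .
    . . . . . . . .
    . . . . . . . .
    . . . . . . . .
    . . . . . . . .
T1:
  2·area = 82
  edge (4, 14)→(2, 8): d=(-2,-6) top-left  bias=+0
  edge (2, 8)→(13, 0): d=(11,-8) top-left  bias=+0
  edge (13, 0)→(4, 14): d=(-9,14) right/bottom  bias=-1
    (4,1)@(9, 3): e=[52,1,29] → X
    (5,1)@(11, 3): e=[64,17,1] → X
    (6,1)@(13, 3): e=[76,33,-27] → .
    (0,2)@(1, 5): e=[0,-41,123] → .  [on edge]
    (3,2)@(7, 5): e=[36,7,39] → X
    (5,2)@(11, 5): e=[60,39,-17] → .
    (2,3)@(5, 7): e=[20,13,49] → X
    (4,3)@(9, 7): e=[44,45,-7] → .
    (1,4)@(3, 9): e=[4,19,59] → X
    (4,4)@(9, 9): e=[40,67,-25] → .
    (1,5)@(3, 11): e=[0,41,41] → X  [on edge]
    (3,5)@(7, 11): e=[24,73,-15] → .
  covered (11 px):
    . . . . . . . .
    . . . . X X . .
    . . . X X . . .
    . . X X . . . .
    . X X X . . . .
    . X X . . . . .
    . . . . . . . .
    . . . . . . . .
T2:
  2·area = 48  (B↔C swapped to make it positive)
  edge (12, 0)→(12, 8): d=(0,8) right/bottom  bias=-1
  edge (12, 8)→(6, 14): d=(-6,6) right/bottom  bias=-1
  edge (6, 14)→(12, 0): d=(6,-14) top-left  bias=+0
    (5,1)@(11, 3): e=[8,36,4] → X
    (6,1)@(13, 3): e=[-8,24,32] → .
    (5,2)@(11, 5): e=[8,24,16] → X
    (6,2)@(13, 5): e=[-8,12,44] → .
    (7,2)@(15, 5): e=[-24,0,72] → .  [on edge]
    (4,3)@(9, 7): e=[24,24,0] → X  [on edge]
    (6,3)@(13, 7): e=[-8,0,56] → .  [on edge]
    (4,4)@(9, 9): e=[24,12,12] → X
    (5,4)@(11, 9): e=[8,0,40] → .  [on edge]
    (4,5)@(9, 11): e=[24,0,24] → .  [on edge]
    (3,6)@(7, 13): e=[40,0,8] → .  [on edge]
    (2,7)@(5, 15): e=[56,0,-8] → .  [on edge]
  covered (5 px):
    . . . . . . . .
    . . . . . X . .
    . . . . . X . .
    . . . . X X . .
    . . . . X . . .
    . . . . . . . .
    . . . . . . . .
    . . . . . . . .
T3:
  2·area = 42  (B↔C swapped to make it positive)
  edge (14, 13)→(10, 16): d=(-4,3) right/bottom  bias=-1
  edge (10, 16)→(12, 4): d=(2,-12) top-left  bias=+0
  edge (12, 4)→(14, 13): d=(2,9) right/bottom  bias=-1
    (6,4)@(13, 9): e=[19,22,1] → X
    (7,4)@(15, 9): e=[13,46,-17] → .
    (5,5)@(11, 11): e=[17,2,23] → X
    (7,5)@(15, 11): e=[5,50,-13] → .
    (5,6)@(11, 13): e=[9,6,27] → X
    (7,6)@(15, 13): e=[-3,54,-9] → .
    (5,7)@(11, 15): e=[1,10,31] → X
    (6,7)@(13, 15): e=[-5,34,13] → .
  covered (6 px):
    . . . . . . . .
    . . . . . . . .
    . . . . . . . .
    . . . . . . . .
    . . . . . . X .
    . . . . . X X .
    . . . . . X X .
    . . . . . X . .
T4:
  2·area = 32  (B↔C swapped to make it positive)
  edge (0, 10)→(12, 8): d=(12,-2) top-left  bias=+0
  edge (12, 8)→(4, 12): d=(-8,4) right/bottom  bias=-1
  edge (4, 12)→(0, 10): d=(-4,-2) top-left  bias=+0
    (3,4)@(7, 9): e=[2,12,18] → X
    (4,4)@(9, 9): e=[6,4,22] → X
    (5,4)@(11, 9): e=[10,-4,26] → .
    (1,5)@(3, 11): e=[18,12,2] → X
    (2,5)@(5, 11): e=[22,4,6] → X
    (3,5)@(7, 11): e=[26,-4,10] → .
    (4,5)@(9, 11): e=[30,-12,14] → .
    (1,6)@(3, 13): e=[42,-4,-6] → .
    (2,6)@(5, 13): e=[46,-12,-2] → .
  covered (4 px):
    . . . . . . . .
    . . . . . . . .
    . . . . . . . .
    . . . . . . . .
    . . . X X . . .
    . X X . . . . .
    . . . . . . . .
    . . . . . . . .

Result: [[3,4],[4,4],[1,5],[2,5]]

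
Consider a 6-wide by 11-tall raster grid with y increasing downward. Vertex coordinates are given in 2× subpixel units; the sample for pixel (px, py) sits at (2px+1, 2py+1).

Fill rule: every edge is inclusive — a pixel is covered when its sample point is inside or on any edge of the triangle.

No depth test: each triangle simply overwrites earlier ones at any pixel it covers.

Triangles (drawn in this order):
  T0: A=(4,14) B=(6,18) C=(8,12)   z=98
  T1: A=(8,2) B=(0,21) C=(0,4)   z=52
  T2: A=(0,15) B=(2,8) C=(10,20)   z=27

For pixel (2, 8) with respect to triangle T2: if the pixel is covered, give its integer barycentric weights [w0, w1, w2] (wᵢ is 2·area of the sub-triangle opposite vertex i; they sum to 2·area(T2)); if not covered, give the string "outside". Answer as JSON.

T0:
  2·area = 20  (B↔C swapped to make it positive)
  edge (4, 14)→(8, 12): d=(4,-2) inclusive
  edge (8, 12)→(6, 18): d=(-2,6) inclusive
  edge (6, 18)→(4, 14): d=(-2,-4) inclusive
    (5,1)@(11, 3): e=[-30,0,50] → ·  [on edge]
    (4,4)@(9, 9): e=[-10,0,30] → ·  [on edge]
    (3,6)@(7, 13): e=[2,4,14] → █
    (4,6)@(9, 13): e=[6,-8,22] → ·
    (2,7)@(5, 15): e=[6,12,2] → █
    (3,7)@(7, 15): e=[10,0,10] → █  [on edge]
    (4,7)@(9, 15): e=[14,-12,18] → ·
    (2,8)@(5, 17): e=[14,8,-2] → ·
    (3,8)@(7, 17): e=[18,-4,6] → ·
    (2,10)@(5, 21): e=[30,0,-10] → ·  [on edge]
  covered (3 px):
    · · · · · ·
    · · · · · ·
    · · · · · ·
    · · · · · ·
    · · · · · ·
    · · · · · ·
    · · · █ · ·
    · · █ █ · ·
    · · · · · ·
    · · · · · ·
    · · · · · ·
T1:
  2·area = 136
  edge (8, 2)→(0, 21): d=(-8,19) inclusive
  edge (0, 21)→(0, 4): d=(0,-17) inclusive
  edge (0, 4)→(8, 2): d=(8,-2) inclusive
    (2,1)@(5, 3): e=[49,85,2] → █
    (3,1)@(7, 3): e=[11,119,6] → █
    (4,1)@(9, 3): e=[-27,153,10] → ·
    (0,2)@(1, 5): e=[109,17,10] → █
    (1,2)@(3, 5): e=[71,51,14] → █
    (3,2)@(7, 5): e=[-5,119,22] → ·
    (0,3)@(1, 7): e=[93,17,26] → █
    (3,3)@(7, 7): e=[-21,119,38] → ·
    (0,4)@(1, 9): e=[77,17,42] → █
    (3,4)@(7, 9): e=[-37,119,54] → ·
    (0,5)@(1, 11): e=[61,17,58] → █
    (2,5)@(5, 11): e=[-15,85,66] → ·
  covered (17 px):
    · · · · · ·
    · · █ █ · ·
    █ █ █ · · ·
    █ █ █ · · ·
    █ █ █ · · ·
    █ █ · · · ·
    █ █ · · · ·
    █ · · · · ·
    █ · · · · ·
    · · · · · ·
    · · · · · ·
T2:
  2·area = 80
  edge (0, 15)→(2, 8): d=(2,-7) inclusive
  edge (2, 8)→(10, 20): d=(8,12) inclusive
  edge (10, 20)→(0, 15): d=(-10,-5) inclusive
    (1,5)@(3, 11): e=[13,12,55] → █
    (2,5)@(5, 11): e=[27,-12,65] → ·
    (0,6)@(1, 13): e=[3,52,25] → █
    (2,6)@(5, 13): e=[31,4,45] → █
    (3,6)@(7, 13): e=[45,-20,55] → ·
    (0,7)@(1, 15): e=[7,68,5] → █
    (3,7)@(7, 15): e=[49,-4,35] → ·
    (0,8)@(1, 17): e=[11,84,-15] → ·
    (1,8)@(3, 17): e=[25,60,-5] → ·
    (2,8)@(5, 17): e=[39,36,5] → █
    (3,8)@(7, 17): e=[53,12,15] → █
    (4,8)@(9, 17): e=[67,-12,25] → ·
  covered (10 px):
    · · · · · ·
    · · · · · ·
    · · · · · ·
    · · · · · ·
    · · · · · ·
    · █ · · · ·
    █ █ █ · · ·
    █ █ █ · · ·
    · · █ █ · ·
    · · · · █ ·
    · · · · · ·

Answer: [36,5,39]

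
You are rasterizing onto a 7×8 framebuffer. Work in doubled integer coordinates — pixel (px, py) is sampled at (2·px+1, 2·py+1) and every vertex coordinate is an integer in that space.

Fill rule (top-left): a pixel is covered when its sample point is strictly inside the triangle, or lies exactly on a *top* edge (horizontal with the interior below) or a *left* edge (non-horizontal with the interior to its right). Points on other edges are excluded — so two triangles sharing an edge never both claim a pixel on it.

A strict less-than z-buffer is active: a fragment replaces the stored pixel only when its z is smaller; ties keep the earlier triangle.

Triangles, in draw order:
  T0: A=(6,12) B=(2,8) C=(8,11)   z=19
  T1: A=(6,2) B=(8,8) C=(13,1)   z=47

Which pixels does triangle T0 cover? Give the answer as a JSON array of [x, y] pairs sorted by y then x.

T0:
  2·area = 12
  edge (6, 12)→(2, 8): d=(-4,-4) top-left  bias=+0
  edge (2, 8)→(8, 11): d=(6,3) right/bottom  bias=-1
  edge (8, 11)→(6, 12): d=(-2,1) right/bottom  bias=-1
    (0,3)@(1, 7): e=[0,-3,15] → .  [on edge]
    (1,4)@(3, 9): e=[0,3,9] → X  [on edge]
    (2,4)@(5, 9): e=[8,-3,7] → .
    (1,5)@(3, 11): e=[-8,15,5] → .
    (2,5)@(5, 11): e=[0,9,3] → X  [on edge]
    (3,5)@(7, 11): e=[8,3,1] → X
    (4,5)@(9, 11): e=[16,-3,-1] → .
    (2,6)@(5, 13): e=[-8,21,-1] → .
    (3,6)@(7, 13): e=[0,15,-3] → .  [on edge]
    (4,7)@(9, 15): e=[0,21,-9] → .  [on edge]
  covered (3 px):
    . . . . . . .
    . . . . . . .
    . . . . . . .
    . . . . . . .
    . X . . . . .
    . . X X . . .
    . . . . . . .
    . . . . . . .
T1:
  2·area = 44  (B↔C swapped to make it positive)
  edge (6, 2)→(13, 1): d=(7,-1) top-left  bias=+0
  edge (13, 1)→(8, 8): d=(-5,7) right/bottom  bias=-1
  edge (8, 8)→(6, 2): d=(-2,-6) top-left  bias=+0
    (6,0)@(13, 1): e=[0,0,44] → .  [on edge]
    (3,1)@(7, 3): e=[8,32,4] → X
    (4,1)@(9, 3): e=[10,18,16] → X
    (5,1)@(11, 3): e=[12,4,28] → X
    (6,1)@(13, 3): e=[14,-10,40] → .
    (3,2)@(7, 5): e=[22,22,0] → X  [on edge]
    (5,2)@(11, 5): e=[26,-6,24] → .
    (3,3)@(7, 7): e=[36,12,-4] → .
    (4,3)@(9, 7): e=[38,-2,8] → .
    (4,5)@(9, 11): e=[66,-22,0] → .  [on edge]
    (1,7)@(3, 15): e=[88,0,-44] → .  [on edge]
  covered (5 px):
    . . . . . . .
    . . . X X X .
    . . . X X . .
    . . . . . . .
    . . . . . . .
    . . . . . . .
    . . . . . . .
    . . . . . . .

Answer: [[1,4],[2,5],[3,5]]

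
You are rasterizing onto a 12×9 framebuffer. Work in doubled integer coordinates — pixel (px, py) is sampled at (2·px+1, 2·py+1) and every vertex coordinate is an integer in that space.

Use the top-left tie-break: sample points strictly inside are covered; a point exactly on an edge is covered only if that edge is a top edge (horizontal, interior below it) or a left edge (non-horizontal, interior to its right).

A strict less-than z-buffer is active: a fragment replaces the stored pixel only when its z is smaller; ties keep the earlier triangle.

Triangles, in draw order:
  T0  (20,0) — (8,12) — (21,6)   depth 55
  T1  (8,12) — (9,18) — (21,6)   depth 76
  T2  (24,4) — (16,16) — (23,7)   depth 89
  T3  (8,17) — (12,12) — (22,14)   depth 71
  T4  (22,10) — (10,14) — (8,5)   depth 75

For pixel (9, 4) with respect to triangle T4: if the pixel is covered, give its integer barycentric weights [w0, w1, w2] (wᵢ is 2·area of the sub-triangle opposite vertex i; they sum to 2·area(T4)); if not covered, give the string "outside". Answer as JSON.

T0:
  2·area = 84  (B↔C swapped to make it positive)
  edge (20, 0)→(21, 6): d=(1,6) right/bottom  bias=-1
  edge (21, 6)→(8, 12): d=(-13,6) right/bottom  bias=-1
  edge (8, 12)→(20, 0): d=(12,-12) top-left  bias=+0
    (9,0)@(19, 1): e=[7,77,0] → █  [on edge]
    (10,0)@(21, 1): e=[-5,65,24] → ·
    (8,1)@(17, 3): e=[21,63,0] → █  [on edge]
    (10,1)@(21, 3): e=[-3,39,48] → ·
    (7,2)@(15, 5): e=[35,49,0] → █  [on edge]
    (10,2)@(21, 5): e=[-1,13,72] → ·
    (6,3)@(13, 7): e=[49,35,0] → █  [on edge]
    (9,3)@(19, 7): e=[13,-1,72] → ·
    (5,4)@(11, 9): e=[63,21,0] → █  [on edge]
    (7,4)@(15, 9): e=[39,-3,48] → ·
    (8,4)@(17, 9): e=[27,-15,72] → ·
    (4,5)@(9, 11): e=[77,7,0] → █  [on edge]
    (3,6)@(7, 13): e=[91,-7,0] → ·  [on edge]
    (2,7)@(5, 15): e=[105,-21,0] → ·  [on edge]
    (1,8)@(3, 17): e=[119,-35,0] → ·  [on edge]
  covered (12 px):
    · · · · · · · · · █ · ·
    · · · · · · · · █ █ · ·
    · · · · · · · █ █ █ · ·
    · · · · · · █ █ █ · · ·
    · · · · · █ █ · · · · ·
    · · · · █ · · · · · · ·
    · · · · · · · · · · · ·
    · · · · · · · · · · · ·
    · · · · · · · · · · · ·
T1:
  2·area = 84  (B↔C swapped to make it positive)
  edge (8, 12)→(21, 6): d=(13,-6) top-left  bias=+0
  edge (21, 6)→(9, 18): d=(-12,12) right/bottom  bias=-1
  edge (9, 18)→(8, 12): d=(-1,-6) top-left  bias=+0
    (9,3)@(19, 7): e=[1,12,71] → █
    (10,3)@(21, 7): e=[13,-12,83] → ·
    (7,4)@(15, 9): e=[3,36,45] → █
    (8,4)@(17, 9): e=[15,12,57] → █
    (9,4)@(19, 9): e=[27,-12,69] → ·
    (5,5)@(11, 11): e=[5,60,19] → █
    (6,5)@(13, 11): e=[17,36,31] → █
    (8,5)@(17, 11): e=[41,-12,55] → ·
    (4,6)@(9, 13): e=[19,60,5] → █
    (7,6)@(15, 13): e=[55,-12,41] → ·
    (4,7)@(9, 15): e=[45,36,3] → █
    (6,7)@(13, 15): e=[69,-12,27] → ·
  covered (12 px):
    · · · · · · · · · · · ·
    · · · · · · · · · · · ·
    · · · · · · · · · · · ·
    · · · · · · · · · █ · ·
    · · · · · · · █ █ · · ·
    · · · · · █ █ █ · · · ·
    · · · · █ █ █ · · · · ·
    · · · · █ █ · · · · · ·
    · · · · █ · · · · · · ·
T2:
  2·area = 12  (B↔C swapped to make it positive)
  edge (24, 4)→(23, 7): d=(-1,3) right/bottom  bias=-1
  edge (23, 7)→(16, 16): d=(-7,9) right/bottom  bias=-1
  edge (16, 16)→(24, 4): d=(8,-12) top-left  bias=+0
    (11,3)@(23, 7): e=[0,0,12] → ·  [on edge]
    (10,4)@(21, 9): e=[4,4,4] → █
    (11,4)@(23, 9): e=[-2,-14,28] → ·
    (10,5)@(21, 11): e=[2,-10,20] → ·
    (10,6)@(21, 13): e=[0,-24,36] → ·  [on edge]
  covered (1 px):
    · · · · · · · · · · · ·
    · · · · · · · · · · · ·
    · · · · · · · · · · · ·
    · · · · · · · · · · · ·
    · · · · · · · · · · █ ·
    · · · · · · · · · · · ·
    · · · · · · · · · · · ·
    · · · · · · · · · · · ·
    · · · · · · · · · · · ·
T3:
  2·area = 58
  edge (8, 17)→(12, 12): d=(4,-5) top-left  bias=+0
  edge (12, 12)→(22, 14): d=(10,2) right/bottom  bias=-1
  edge (22, 14)→(8, 17): d=(-14,3) right/bottom  bias=-1
    (3,5)@(7, 11): e=[-29,0,87] → ·  [on edge]
    (6,6)@(13, 13): e=[9,8,41] → █
    (7,6)@(15, 13): e=[19,4,35] → █
    (8,6)@(17, 13): e=[29,0,29] → ·  [on edge]
    (5,7)@(11, 15): e=[7,32,19] → █
    (8,7)@(17, 15): e=[37,20,1] → █
    (9,7)@(19, 15): e=[47,16,-5] → ·
    (5,8)@(11, 17): e=[15,52,-9] → ·
    (6,8)@(13, 17): e=[25,48,-15] → ·
    (7,8)@(15, 17): e=[35,44,-21] → ·
    (8,8)@(17, 17): e=[45,40,-27] → ·
  covered (6 px):
    · · · · · · · · · · · ·
    · · · · · · · · · · · ·
    · · · · · · · · · · · ·
    · · · · · · · · · · · ·
    · · · · · · · · · · · ·
    · · · · · · · · · · · ·
    · · · · · · █ █ · · · ·
    · · · · · █ █ █ █ · · ·
    · · · · · · · · · · · ·
T4:
  2·area = 116
  edge (22, 10)→(10, 14): d=(-12,4) right/bottom  bias=-1
  edge (10, 14)→(8, 5): d=(-2,-9) top-left  bias=+0
  edge (8, 5)→(22, 10): d=(14,5) right/bottom  bias=-1
    (4,3)@(9, 7): e=[88,5,23] → █
    (5,3)@(11, 7): e=[80,23,13] → █
    (6,3)@(13, 7): e=[72,41,3] → █
    (7,3)@(15, 7): e=[64,59,-7] → ·
    (4,4)@(9, 9): e=[64,1,51] → █
    (7,4)@(15, 9): e=[40,55,21] → █
    (8,4)@(17, 9): e=[32,73,11] → █
    (9,4)@(19, 9): e=[24,91,1] → █
    (10,4)@(21, 9): e=[16,109,-9] → ·
    (4,5)@(9, 11): e=[40,-3,79] → ·
    (5,5)@(11, 11): e=[32,15,69] → █
    (9,5)@(19, 11): e=[0,87,29] → ·  [on edge]
    (6,6)@(13, 13): e=[0,29,87] → ·  [on edge]
    (3,7)@(7, 15): e=[0,-29,145] → ·  [on edge]
    (0,8)@(1, 17): e=[0,-87,203] → ·  [on edge]
  covered (14 px):
    · · · · · · · · · · · ·
    · · · · · · · · · · · ·
    · · · · · · · · · · · ·
    · · · · █ █ █ · · · · ·
    · · · · █ █ █ █ █ █ · ·
    · · · · · █ █ █ █ · · ·
    · · · · · █ · · · · · ·
    · · · · · · · · · · · ·
    · · · · · · · · · · · ·

Result: [91,1,24]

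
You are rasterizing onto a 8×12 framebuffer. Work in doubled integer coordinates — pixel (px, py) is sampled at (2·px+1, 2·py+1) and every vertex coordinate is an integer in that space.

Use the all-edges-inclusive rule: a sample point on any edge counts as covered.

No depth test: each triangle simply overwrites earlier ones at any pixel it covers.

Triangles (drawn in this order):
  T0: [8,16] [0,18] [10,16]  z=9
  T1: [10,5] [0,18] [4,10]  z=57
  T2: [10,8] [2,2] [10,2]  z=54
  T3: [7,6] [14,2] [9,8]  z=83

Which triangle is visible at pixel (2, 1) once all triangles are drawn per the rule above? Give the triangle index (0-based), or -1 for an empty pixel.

T0:
  2·area = 4  (B↔C swapped to make it positive)
  edge (8, 16)→(10, 16): d=(2,0) inclusive
  edge (10, 16)→(0, 18): d=(-10,2) inclusive
  edge (0, 18)→(8, 16): d=(8,-2) inclusive
    (7,7)@(15, 15): e=[-2,0,6] → ·  [on edge]
    (2,8)@(5, 17): e=[2,0,2] → #  [on edge]
    (3,8)@(7, 17): e=[2,-4,6] → ·
    (2,9)@(5, 19): e=[6,-20,18] → ·
  covered (1 px):
    · · · · · · · ·
    · · · · · · · ·
    · · · · · · · ·
    · · · · · · · ·
    · · · · · · · ·
    · · · · · · · ·
    · · · · · · · ·
    · · · · · · · ·
    · · # · · · · ·
    · · · · · · · ·
    · · · · · · · ·
    · · · · · · · ·
T1:
  2·area = 28
  edge (10, 5)→(0, 18): d=(-10,13) inclusive
  edge (0, 18)→(4, 10): d=(4,-8) inclusive
  edge (4, 10)→(10, 5): d=(6,-5) inclusive
    (2,5)@(5, 11): e=[5,12,11] → #
    (3,5)@(7, 11): e=[-21,28,21] → ·
    (1,6)@(3, 13): e=[11,4,13] → #
    (2,6)@(5, 13): e=[-15,20,23] → ·
    (1,7)@(3, 15): e=[-9,12,25] → ·
  covered (2 px):
    · · · · · · · ·
    · · · · · · · ·
    · · · · · · · ·
    · · · · · · · ·
    · · · · · · · ·
    · · # · · · · ·
    · # · · · · · ·
    · · · · · · · ·
    · · · · · · · ·
    · · · · · · · ·
    · · · · · · · ·
    · · · · · · · ·
T2:
  2·area = 48
  edge (10, 8)→(2, 2): d=(-8,-6) inclusive
  edge (2, 2)→(10, 2): d=(8,0) inclusive
  edge (10, 2)→(10, 8): d=(0,6) inclusive
    (2,1)@(5, 3): e=[10,8,30] → #
    (3,1)@(7, 3): e=[22,8,18] → #
    (4,1)@(9, 3): e=[34,8,6] → #
    (5,1)@(11, 3): e=[46,8,-6] → ·
    (2,2)@(5, 5): e=[-6,24,30] → ·
    (3,2)@(7, 5): e=[6,24,18] → #
    (5,2)@(11, 5): e=[30,24,-6] → ·
    (3,3)@(7, 7): e=[-10,40,18] → ·
    (4,3)@(9, 7): e=[2,40,6] → #
    (5,3)@(11, 7): e=[14,40,-6] → ·
    (4,4)@(9, 9): e=[-14,56,6] → ·
  covered (6 px):
    · · · · · · · ·
    · · # # # · · ·
    · · · # # · · ·
    · · · · # · · ·
    · · · · · · · ·
    · · · · · · · ·
    · · · · · · · ·
    · · · · · · · ·
    · · · · · · · ·
    · · · · · · · ·
    · · · · · · · ·
    · · · · · · · ·
T3:
  2·area = 22
  edge (7, 6)→(14, 2): d=(7,-4) inclusive
  edge (14, 2)→(9, 8): d=(-5,6) inclusive
  edge (9, 8)→(7, 6): d=(-2,-2) inclusive
    (6,1)@(13, 3): e=[3,1,18] → #
    (7,1)@(15, 3): e=[11,-11,22] → ·
    (4,2)@(9, 5): e=[1,15,6] → #
    (5,2)@(11, 5): e=[9,3,10] → #
    (6,2)@(13, 5): e=[17,-9,14] → ·
    (4,3)@(9, 7): e=[15,5,2] → #
    (5,3)@(11, 7): e=[23,-7,6] → ·
    (4,4)@(9, 9): e=[29,-5,-2] → ·
  covered (4 px):
    · · · · · · · ·
    · · · · · · # ·
    · · · · # # · ·
    · · · · # · · ·
    · · · · · · · ·
    · · · · · · · ·
    · · · · · · · ·
    · · · · · · · ·
    · · · · · · · ·
    · · · · · · · ·
    · · · · · · · ·
    · · · · · · · ·

Z-buffer (winner per pixel, '.' = empty):
  . . . . . . . .
  . . 2 2 2 . 3 .
  . . . 2 3 3 . .
  . . . . 3 . . .
  . . . . . . . .
  . . 1 . . . . .
  . 1 . . . . . .
  . . . . . . . .
  . . 0 . . . . .
  . . . . . . . .
  . . . . . . . .
  . . . . . . . .

Result: 2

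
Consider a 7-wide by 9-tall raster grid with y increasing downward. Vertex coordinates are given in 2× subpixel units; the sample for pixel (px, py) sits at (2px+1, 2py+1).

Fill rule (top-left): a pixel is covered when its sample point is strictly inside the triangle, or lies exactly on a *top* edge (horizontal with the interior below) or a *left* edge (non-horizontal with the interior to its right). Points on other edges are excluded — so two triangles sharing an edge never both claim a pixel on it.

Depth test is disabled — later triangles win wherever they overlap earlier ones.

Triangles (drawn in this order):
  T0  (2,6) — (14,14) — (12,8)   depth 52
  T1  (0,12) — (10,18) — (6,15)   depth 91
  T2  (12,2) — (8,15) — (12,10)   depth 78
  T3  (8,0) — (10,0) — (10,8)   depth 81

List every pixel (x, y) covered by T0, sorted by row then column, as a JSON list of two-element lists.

T0:
  2·area = 56  (B↔C swapped to make it positive)
  edge (2, 6)→(12, 8): d=(10,2) right/bottom  bias=-1
  edge (12, 8)→(14, 14): d=(2,6) right/bottom  bias=-1
  edge (14, 14)→(2, 6): d=(-12,-8) top-left  bias=+0
    (5,2)@(11, 5): e=[-28,0,84] → .  [on edge]
    (2,3)@(5, 7): e=[4,40,12] → X
    (3,3)@(7, 7): e=[0,28,28] → .  [on edge]
    (2,4)@(5, 9): e=[24,44,-12] → .
    (3,4)@(7, 9): e=[20,32,4] → X
    (4,4)@(9, 9): e=[16,20,20] → X
    (5,4)@(11, 9): e=[12,8,36] → X
    (6,4)@(13, 9): e=[8,-4,52] → .
    (3,5)@(7, 11): e=[40,36,-20] → .
    (4,5)@(9, 11): e=[36,24,-4] → .
    (5,5)@(11, 11): e=[32,12,12] → X
    (6,5)@(13, 11): e=[28,0,28] → .  [on edge]
  covered (6 px):
    . . . . . . .
    . . . . . . .
    . . . . . . .
    . . X . . . .
    . . . X X X .
    . . . . . X .
    . . . . . . X
    . . . . . . .
    . . . . . . .
T1:
  2·area = 6  (B↔C swapped to make it positive)
  edge (0, 12)→(6, 15): d=(6,3) right/bottom  bias=-1
  edge (6, 15)→(10, 18): d=(4,3) right/bottom  bias=-1
  edge (10, 18)→(0, 12): d=(-10,-6) top-left  bias=+0
    (2,7)@(5, 15): e=[3,3,0] → X  [on edge]
    (3,7)@(7, 15): e=[-3,-3,12] → .
    (2,8)@(5, 17): e=[15,11,-20] → .
  covered (1 px):
    . . . . . . .
    . . . . . . .
    . . . . . . .
    . . . . . . .
    . . . . . . .
    . . . . . . .
    . . . . . . .
    . . X . . . .
    . . . . . . .
T2:
  2·area = 32  (B↔C swapped to make it positive)
  edge (12, 2)→(12, 10): d=(0,8) right/bottom  bias=-1
  edge (12, 10)→(8, 15): d=(-4,5) right/bottom  bias=-1
  edge (8, 15)→(12, 2): d=(4,-13) top-left  bias=+0
    (5,3)@(11, 7): e=[8,17,7] → X
    (6,3)@(13, 7): e=[-8,7,33] → .
    (5,4)@(11, 9): e=[8,9,15] → X
    (6,4)@(13, 9): e=[-8,-1,41] → .
    (5,5)@(11, 11): e=[8,1,23] → X
    (6,5)@(13, 11): e=[-8,-9,49] → .
    (4,6)@(9, 13): e=[24,3,5] → X
    (5,6)@(11, 13): e=[8,-7,31] → .
    (4,7)@(9, 15): e=[24,-5,13] → .
  covered (4 px):
    . . . . . . .
    . . . . . . .
    . . . . . . .
    . . . . . X .
    . . . . . X .
    . . . . . X .
    . . . . X . .
    . . . . . . .
    . . . . . . .
T3:
  2·area = 16
  edge (8, 0)→(10, 0): d=(2,0) top-left  bias=+0
  edge (10, 0)→(10, 8): d=(0,8) right/bottom  bias=-1
  edge (10, 8)→(8, 0): d=(-2,-8) top-left  bias=+0
    (4,0)@(9, 1): e=[2,8,6] → X
    (5,0)@(11, 1): e=[2,-8,22] → .
    (4,1)@(9, 3): e=[6,8,2] → X
    (5,1)@(11, 3): e=[6,-8,18] → .
    (4,2)@(9, 5): e=[10,8,-2] → .
  covered (2 px):
    . . . . X . .
    . . . . X . .
    . . . . . . .
    . . . . . . .
    . . . . . . .
    . . . . . . .
    . . . . . . .
    . . . . . . .
    . . . . . . .

Result: [[2,3],[3,4],[4,4],[5,4],[5,5],[6,6]]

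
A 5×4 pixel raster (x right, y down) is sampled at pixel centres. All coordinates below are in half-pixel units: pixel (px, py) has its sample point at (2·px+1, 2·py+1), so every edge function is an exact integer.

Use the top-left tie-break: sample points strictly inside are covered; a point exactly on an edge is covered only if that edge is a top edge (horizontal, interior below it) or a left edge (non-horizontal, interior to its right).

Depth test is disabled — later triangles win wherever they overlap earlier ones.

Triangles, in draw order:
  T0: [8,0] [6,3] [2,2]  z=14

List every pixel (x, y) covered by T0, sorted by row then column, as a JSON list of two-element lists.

T0:
  2·area = 14
  edge (8, 0)→(6, 3): d=(-2,3) right/bottom  bias=-1
  edge (6, 3)→(2, 2): d=(-4,-1) top-left  bias=+0
  edge (2, 2)→(8, 0): d=(6,-2) top-left  bias=+0
    (2,0)@(5, 1): e=[7,7,0] → #  [on edge]
    (3,0)@(7, 1): e=[1,9,4] → #
    (4,0)@(9, 1): e=[-5,11,8] → ·
    (2,1)@(5, 3): e=[3,-1,12] → ·
    (3,1)@(7, 3): e=[-3,1,16] → ·
  covered (2 px):
    · · # # ·
    · · · · ·
    · · · · ·
    · · · · ·

Result: [[2,0],[3,0]]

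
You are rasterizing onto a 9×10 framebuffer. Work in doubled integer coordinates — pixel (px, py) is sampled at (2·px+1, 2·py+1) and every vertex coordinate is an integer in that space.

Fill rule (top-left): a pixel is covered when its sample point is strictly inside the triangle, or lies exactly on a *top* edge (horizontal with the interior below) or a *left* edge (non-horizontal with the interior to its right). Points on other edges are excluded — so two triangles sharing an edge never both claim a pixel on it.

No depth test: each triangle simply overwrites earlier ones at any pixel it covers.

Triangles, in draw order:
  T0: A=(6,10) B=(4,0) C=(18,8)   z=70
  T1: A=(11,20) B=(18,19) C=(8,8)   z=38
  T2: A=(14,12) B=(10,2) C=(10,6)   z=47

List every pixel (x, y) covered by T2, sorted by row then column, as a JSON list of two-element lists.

T0:
  2·area = 124
  edge (6, 10)→(4, 0): d=(-2,-10) top-left  bias=+0
  edge (4, 0)→(18, 8): d=(14,8) right/bottom  bias=-1
  edge (18, 8)→(6, 10): d=(-12,2) right/bottom  bias=-1
    (2,0)@(5, 1): e=[8,6,110] → █
    (3,0)@(7, 1): e=[28,-10,106] → ·
    (2,1)@(5, 3): e=[4,34,86] → █
    (3,1)@(7, 3): e=[24,18,82] → █
    (4,1)@(9, 3): e=[44,2,78] → █
    (5,1)@(11, 3): e=[64,-14,74] → ·
    (2,2)@(5, 5): e=[0,62,62] → █  [on edge]
    (5,2)@(11, 5): e=[60,14,50] → █
    (6,2)@(13, 5): e=[80,-2,46] → ·
    (2,3)@(5, 7): e=[-4,90,38] → ·
    (3,3)@(7, 7): e=[16,74,34] → █
    (6,3)@(13, 7): e=[76,26,22] → █
    (3,7)@(7, 15): e=[0,186,-62] → ·  [on edge]
  covered (16 px):
    · · █ · · · · · ·
    · · █ █ █ · · · ·
    · · █ █ █ █ · · ·
    · · · █ █ █ █ █ ·
    · · · █ █ █ · · ·
    · · · · · · · · ·
    · · · · · · · · ·
    · · · · · · · · ·
    · · · · · · · · ·
    · · · · · · · · ·
T1:
  2·area = 87  (B↔C swapped to make it positive)
  edge (11, 20)→(8, 8): d=(-3,-12) top-left  bias=+0
  edge (8, 8)→(18, 19): d=(10,11) right/bottom  bias=-1
  edge (18, 19)→(11, 20): d=(-7,1) right/bottom  bias=-1
    (4,5)@(9, 11): e=[3,19,65] → █
    (5,5)@(11, 11): e=[27,-3,63] → ·
    (4,6)@(9, 13): e=[-3,39,51] → ·
    (5,6)@(11, 13): e=[21,17,49] → █
    (6,6)@(13, 13): e=[45,-5,47] → ·
    (5,7)@(11, 15): e=[15,37,35] → █
    (6,7)@(13, 15): e=[39,15,33] → █
    (7,7)@(15, 15): e=[63,-7,31] → ·
    (5,8)@(11, 17): e=[9,57,21] → █
    (7,8)@(15, 17): e=[57,13,17] → █
    (8,8)@(17, 17): e=[81,-9,15] → ·
    (5,9)@(11, 19): e=[3,77,7] → █
  covered (11 px):
    · · · · · · · · ·
    · · · · · · · · ·
    · · · · · · · · ·
    · · · · · · · · ·
    · · · · · · · · ·
    · · · · █ · · · ·
    · · · · · █ · · ·
    · · · · · █ █ · ·
    · · · · · █ █ █ ·
    · · · · · █ █ █ █
T2:
  2·area = 16  (B↔C swapped to make it positive)
  edge (14, 12)→(10, 6): d=(-4,-6) top-left  bias=+0
  edge (10, 6)→(10, 2): d=(0,-4) top-left  bias=+0
  edge (10, 2)→(14, 12): d=(4,10) right/bottom  bias=-1
    (5,2)@(11, 5): e=[10,4,2] → █
    (6,2)@(13, 5): e=[22,12,-18] → ·
    (5,3)@(11, 7): e=[2,4,10] → █
    (6,3)@(13, 7): e=[14,12,-10] → ·
    (5,4)@(11, 9): e=[-6,4,18] → ·
  covered (2 px):
    · · · · · · · · ·
    · · · · · · · · ·
    · · · · · █ · · ·
    · · · · · █ · · ·
    · · · · · · · · ·
    · · · · · · · · ·
    · · · · · · · · ·
    · · · · · · · · ·
    · · · · · · · · ·
    · · · · · · · · ·

Final: [[5,2],[5,3]]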